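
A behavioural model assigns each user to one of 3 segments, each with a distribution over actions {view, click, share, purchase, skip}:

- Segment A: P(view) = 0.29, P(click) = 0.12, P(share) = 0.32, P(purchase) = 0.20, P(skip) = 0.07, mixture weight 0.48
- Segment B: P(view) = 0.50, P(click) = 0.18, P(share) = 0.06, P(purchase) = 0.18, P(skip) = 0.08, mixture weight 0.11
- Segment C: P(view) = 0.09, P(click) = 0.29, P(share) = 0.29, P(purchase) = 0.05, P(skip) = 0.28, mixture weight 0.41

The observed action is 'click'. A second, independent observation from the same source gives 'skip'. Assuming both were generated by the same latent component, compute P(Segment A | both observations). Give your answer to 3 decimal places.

P(component k | x) = w_k·f_k(x) / marginal(x), where marginal(x) = Σ_j w_j·f_j(x).
Since both observations come from the same component, the likelihood for component k is f_k(x₁)·f_k(x₂).
  p_A = [0.12] × [0.07] = 0.0084
  p_B = [0.18] × [0.08] = 0.0144
  p_C = [0.29] × [0.28] = 0.0812
Unnormalised posteriors:
  w_A·p_A = 0.48 × 0.0084 = 0.004032
  w_B·p_B = 0.11 × 0.0144 = 0.001584
  w_C·p_C = 0.41 × 0.0812 = 0.033292
Sum: 0.004032 + 0.001584 + 0.033292 = 0.038908
P(Segment A | x) ≈ 0.104

0.104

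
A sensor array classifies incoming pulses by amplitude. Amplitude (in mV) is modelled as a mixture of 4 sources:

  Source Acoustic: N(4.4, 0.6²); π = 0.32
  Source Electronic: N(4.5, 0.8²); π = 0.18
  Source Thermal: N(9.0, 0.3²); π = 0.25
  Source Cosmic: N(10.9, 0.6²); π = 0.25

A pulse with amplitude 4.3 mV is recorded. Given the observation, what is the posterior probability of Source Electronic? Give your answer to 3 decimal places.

0.293

P(component k | x) = P(Z=k)·f_k(x) / marginal(x), where marginal(x) = Σ_j P(Z=j)·f_j(x).
Evaluate each component's likelihood at the observed value:
  p_Acoustic = (1/(0.6·√(2π)))·exp(−(4.3−4.4)²/(2·0.6²)) = 0.664904·exp(-0.01389) = 0.655733
  p_Electronic = (1/(0.8·√(2π)))·exp(−(4.3−4.5)²/(2·0.8²)) = 0.498678·exp(-0.03125) = 0.483335
  p_Thermal = (1/(0.3·√(2π)))·exp(−(4.3−9.0)²/(2·0.3²)) = 1.329808·exp(-122.72222) = 6.70201e-54
  p_Cosmic = (1/(0.6·√(2π)))·exp(−(4.3−10.9)²/(2·0.6²)) = 0.664904·exp(-60.50000) = 3.53137e-27
Weight by the priors:
  P(Z=Acoustic)·p_Acoustic = 0.32 × 0.655733 = 0.209835
  P(Z=Electronic)·p_Electronic = 0.18 × 0.483335 = 0.0870003
  P(Z=Thermal)·p_Thermal = 0.25 × 6.70201e-54 = 1.6755e-54
  P(Z=Cosmic)·p_Cosmic = 0.25 × 3.53137e-27 = 8.82841e-28
Denominator: 0.209835 + 0.0870003 + 1.6755e-54 + 8.82841e-28 = 0.296835
Responsibility of Source Electronic: 0.0870003 / 0.296835 ≈ 0.293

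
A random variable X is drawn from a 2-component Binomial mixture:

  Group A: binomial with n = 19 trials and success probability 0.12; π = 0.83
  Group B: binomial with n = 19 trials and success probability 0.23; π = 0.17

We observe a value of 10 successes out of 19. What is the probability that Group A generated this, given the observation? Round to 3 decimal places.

Posterior ∝ prior × likelihood, so P(k | x) ∝ π_k f_k(x); normalise over all components.
Evaluate each component's likelihood at the observed value:
  L_A = 1.81019e-05
  L_B = 0.00364136
Multiply by the mixture weights:
  π_A·L_A = 0.83 × 1.81019e-05 = 1.50246e-05
  π_B·L_B = 0.17 × 0.00364136 = 0.000619031
Marginal: 1.50246e-05 + 0.000619031 = 0.000634056
So the posterior for Group A is 1.50246e-05 / 0.000634056 ≈ 0.024.

0.024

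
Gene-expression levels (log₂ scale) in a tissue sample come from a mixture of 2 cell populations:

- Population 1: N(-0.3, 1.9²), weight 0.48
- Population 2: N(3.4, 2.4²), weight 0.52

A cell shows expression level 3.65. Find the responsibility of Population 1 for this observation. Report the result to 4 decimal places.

By Bayes' theorem, P(k | x) = P(Z=k) f_k(x) / Σ_j P(Z=j) f_j(x).
Evaluate each component's likelihood at the observed value:
  p_1 = (1/(1.9·√(2π)))·exp(−(3.65−-0.3)²/(2·1.9²)) = 0.209970·exp(-2.16101) = 0.0241903
  p_2 = (1/(2.4·√(2π)))·exp(−(3.65−3.4)²/(2·2.4²)) = 0.166226·exp(-0.00543) = 0.165327
Prior × likelihood for each component:
  P(Z=1)·p_1 = 0.48 × 0.0241903 = 0.0116113
  P(Z=2)·p_2 = 0.52 × 0.165327 = 0.0859698
Marginal: 0.0116113 + 0.0859698 = 0.0975812
So the posterior for Population 1 is 0.0116113 / 0.0975812 ≈ 0.1190.

0.1190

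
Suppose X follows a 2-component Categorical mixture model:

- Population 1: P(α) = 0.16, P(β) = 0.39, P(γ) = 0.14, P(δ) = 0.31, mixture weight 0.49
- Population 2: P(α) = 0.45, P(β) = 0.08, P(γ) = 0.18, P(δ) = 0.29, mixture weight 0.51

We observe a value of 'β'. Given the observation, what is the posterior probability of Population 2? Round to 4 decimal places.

0.1759

The responsibility of component k is w_k f_k(x) divided by Σ_j w_j f_j(x).
Categorical probabilities:
  L_1 = 0.39
  L_2 = 0.08
Weight by the priors:
  w_1·L_1 = 0.49 × 0.39 = 0.1911
  w_2·L_2 = 0.51 × 0.08 = 0.0408
Marginal: 0.1911 + 0.0408 = 0.2319
So the posterior for Population 2 is 0.0408 / 0.2319 ≈ 0.1759.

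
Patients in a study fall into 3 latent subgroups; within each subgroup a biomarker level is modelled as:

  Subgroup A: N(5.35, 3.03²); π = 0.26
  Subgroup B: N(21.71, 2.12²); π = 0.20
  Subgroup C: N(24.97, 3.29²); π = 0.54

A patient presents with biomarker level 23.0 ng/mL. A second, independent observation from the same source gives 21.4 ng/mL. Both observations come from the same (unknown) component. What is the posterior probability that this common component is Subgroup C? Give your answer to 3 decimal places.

Posterior ∝ prior × likelihood, so P(k | x) ∝ w_k f_k(x); normalise over all components.
Since both observations come from the same component, the likelihood for component k is f_k(x₁)·f_k(x₂).
  p_A = [(1/(3.03·√(2π)))·exp(−(23.0−5.35)²/(2·3.03²)) = 0.131664·exp(-16.96579) = 5.64049e-09] × [1.06325e-07] = 5.99727e-16
  p_B = [(1/(2.12·√(2π)))·exp(−(23.0−21.71)²/(2·2.12²)) = 0.188180·exp(-0.18513) = 0.156377] × [0.186179] = 0.0291142
  p_C = [(1/(3.29·√(2π)))·exp(−(23.0−24.97)²/(2·3.29²)) = 0.121259·exp(-0.17927) = 0.101358] × [0.0673028] = 0.00682167
Unnormalised posteriors:
  w_A·p_A = 0.26 × 5.99727e-16 = 1.55929e-16
  w_B·p_B = 0.20 × 0.0291142 = 0.00582283
  w_C·p_C = 0.54 × 0.00682167 = 0.0036837
Marginal: 1.55929e-16 + 0.00582283 + 0.0036837 = 0.00950653
P(Subgroup C | data) ≈ 0.387

0.387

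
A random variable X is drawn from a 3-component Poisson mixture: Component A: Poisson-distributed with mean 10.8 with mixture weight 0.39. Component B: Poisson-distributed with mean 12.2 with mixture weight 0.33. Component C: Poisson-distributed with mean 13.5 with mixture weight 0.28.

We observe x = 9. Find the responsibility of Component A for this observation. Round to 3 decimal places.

0.504

P(component k | x) = P(Z=k)·f_k(x) / marginal(x), where marginal(x) = Σ_j P(Z=j)·f_j(x).
Evaluate each component's likelihood at the observed value:
  p_A = e^(−10.8)·10.8^9/9! = 0.112375
  p_B = e^(−12.2)·12.2^9/9! = 0.0830009
  p_C = e^(−13.5)·13.5^9/9! = 0.0562685
Weight by the priors:
  P(Z=A)·p_A = 0.39 × 0.112375 = 0.0438263
  P(Z=B)·p_B = 0.33 × 0.0830009 = 0.0273903
  P(Z=C)·p_C = 0.28 × 0.0562685 = 0.0157552
Denominator: 0.0438263 + 0.0273903 + 0.0157552 = 0.0869718
So the posterior for Component A is 0.0438263 / 0.0869718 ≈ 0.504.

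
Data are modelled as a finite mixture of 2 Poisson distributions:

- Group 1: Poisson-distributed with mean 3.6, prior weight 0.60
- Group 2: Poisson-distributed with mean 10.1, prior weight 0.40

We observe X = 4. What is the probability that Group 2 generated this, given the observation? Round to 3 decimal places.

0.058

Posterior ∝ prior × likelihood, so P(k | x) ∝ π_k f_k(x); normalise over all components.
Poisson probabilities:
  f_1 = e^(−3.6)·3.6^4/4! = 0.191222
  f_2 = e^(−10.1)·10.1^4/4! = 0.0178115
Prior × likelihood for each component:
  π_1·f_1 = 0.60 × 0.191222 = 0.114733
  π_2·f_2 = 0.40 × 0.0178115 = 0.00712459
Sum: 0.114733 + 0.00712459 = 0.121858
So the posterior for Group 2 is 0.00712459 / 0.121858 ≈ 0.058.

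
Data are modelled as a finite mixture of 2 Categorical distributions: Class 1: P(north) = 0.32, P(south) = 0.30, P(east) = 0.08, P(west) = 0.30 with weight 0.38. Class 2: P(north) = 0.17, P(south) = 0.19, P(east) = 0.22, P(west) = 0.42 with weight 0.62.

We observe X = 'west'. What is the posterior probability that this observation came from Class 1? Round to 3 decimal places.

The responsibility of component k is π_k f_k(x) divided by Σ_j π_j f_j(x).
Component likelihoods at x = 'west':
  L_1 = 0.3
  L_2 = 0.42
Weight by the priors:
  π_1·L_1 = 0.38 × 0.3 = 0.114
  π_2·L_2 = 0.62 × 0.42 = 0.2604
Evidence: 0.114 + 0.2604 = 0.3744
P(Class 1 | the observation) = 0.114 / 0.3744 ≈ 0.304

0.304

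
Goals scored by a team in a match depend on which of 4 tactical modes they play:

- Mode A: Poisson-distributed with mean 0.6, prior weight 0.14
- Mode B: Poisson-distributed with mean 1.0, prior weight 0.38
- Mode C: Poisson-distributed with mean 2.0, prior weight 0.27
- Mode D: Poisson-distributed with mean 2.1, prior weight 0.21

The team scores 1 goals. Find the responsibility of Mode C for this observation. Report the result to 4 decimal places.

0.2335

Apply Bayes' rule: the posterior for each component is proportional to its prior times its likelihood at x.
Component likelihoods at x = 1 goals:
  f_A = e^(−0.6)·0.6^1/1! = 0.329287
  f_B = e^(−1.0)·1.0^1/1! = 0.367879
  f_C = e^(−2.0)·2.0^1/1! = 0.270671
  f_D = e^(−2.1)·2.1^1/1! = 0.257158
Multiply by the mixture weights:
  π_A·f_A = 0.14 × 0.329287 = 0.0461002
  π_B·f_B = 0.38 × 0.367879 = 0.139794
  π_C·f_C = 0.27 × 0.270671 = 0.0730811
  π_D·f_D = 0.21 × 0.257158 = 0.0540033
Denominator: 0.0461002 + 0.139794 + 0.0730811 + 0.0540033 = 0.312979
So the posterior for Mode C is 0.0730811 / 0.312979 ≈ 0.2335.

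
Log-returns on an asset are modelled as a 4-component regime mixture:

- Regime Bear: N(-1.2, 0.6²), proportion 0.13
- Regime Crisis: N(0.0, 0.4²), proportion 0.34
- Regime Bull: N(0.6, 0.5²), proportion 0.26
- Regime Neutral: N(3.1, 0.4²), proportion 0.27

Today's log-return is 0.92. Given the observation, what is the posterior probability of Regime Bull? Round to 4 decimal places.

0.8746

By Bayes' theorem, P(k | x) = w_k f_k(x) / Σ_j w_j f_j(x).
Component likelihoods at x = 0.92:
  L_Bear = 0.00129359
  L_Crisis = 0.0708176
  L_Bull = 0.650125
  L_Neutral = 3.54025e-07
Unnormalised posteriors:
  w_Bear·L_Bear = 0.13 × 0.00129359 = 0.000168167
  w_Crisis·L_Crisis = 0.34 × 0.0708176 = 0.024078
  w_Bull·L_Bull = 0.26 × 0.650125 = 0.169032
  w_Neutral·L_Neutral = 0.27 × 3.54025e-07 = 9.55868e-08
Marginal: 0.000168167 + 0.024078 + 0.169032 + 9.55868e-08 = 0.193279
So the posterior for Regime Bull is 0.169032 / 0.193279 ≈ 0.8746.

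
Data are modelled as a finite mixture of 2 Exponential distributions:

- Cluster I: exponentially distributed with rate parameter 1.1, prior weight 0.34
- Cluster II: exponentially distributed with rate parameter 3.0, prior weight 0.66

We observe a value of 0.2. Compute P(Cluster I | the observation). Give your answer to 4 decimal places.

0.2164

The responsibility of component k is w_k f_k(x) divided by Σ_j w_j f_j(x).
Component likelihoods at x = 0.2:
  L_I = 1.1·e^(−1.1·0.2) = 1.1·e^(−0.2200) = 0.882771
  L_II = 3.0·e^(−3.0·0.2) = 3.0·e^(−0.6000) = 1.64643
Weight by the priors:
  w_I·L_I = 0.34 × 0.882771 = 0.300142
  w_II·L_II = 0.66 × 1.64643 = 1.08665
Denominator: 0.300142 + 1.08665 = 1.38679
P(Cluster I | data) ≈ 0.2164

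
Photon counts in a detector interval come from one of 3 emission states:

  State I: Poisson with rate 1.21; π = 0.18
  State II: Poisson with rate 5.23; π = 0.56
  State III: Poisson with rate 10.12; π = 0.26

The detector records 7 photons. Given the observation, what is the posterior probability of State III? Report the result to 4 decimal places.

0.2617

Posterior ∝ prior × likelihood, so P(k | x) ∝ π_k f_k(x); normalise over all components.
Poisson probabilities:
  L_I = 0.000224683
  L_II = 0.11369
  L_III = 0.0868506
Weight by the priors:
  π_I·L_I = 0.18 × 0.000224683 = 4.0443e-05
  π_II·L_II = 0.56 × 0.11369 = 0.0636662
  π_III·L_III = 0.26 × 0.0868506 = 0.0225812
Sum: 4.0443e-05 + 0.0636662 + 0.0225812 = 0.0862878
P(State III | data) ≈ 0.2617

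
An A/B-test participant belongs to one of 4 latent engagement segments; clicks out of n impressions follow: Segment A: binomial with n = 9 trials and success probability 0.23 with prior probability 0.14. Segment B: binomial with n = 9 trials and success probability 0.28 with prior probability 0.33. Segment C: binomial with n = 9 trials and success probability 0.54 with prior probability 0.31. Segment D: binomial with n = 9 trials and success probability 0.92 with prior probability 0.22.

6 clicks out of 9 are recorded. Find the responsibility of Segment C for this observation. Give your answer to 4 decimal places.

P(component k | x) = P(Z=k)·f_k(x) / marginal(x), where marginal(x) = Σ_j P(Z=j)·f_j(x).
Binomial probabilities:
  f_A = 0.00567699
  f_B = 0.0151086
  f_C = 0.202729
  f_D = 0.0260781
Prior × likelihood for each component:
  P(Z=A)·f_A = 0.14 × 0.00567699 = 0.000794779
  P(Z=B)·f_B = 0.33 × 0.0151086 = 0.00498585
  P(Z=C)·f_C = 0.31 × 0.202729 = 0.0628459
  P(Z=D)·f_D = 0.22 × 0.0260781 = 0.00573719
Normaliser: 0.000794779 + 0.00498585 + 0.0628459 + 0.00573719 = 0.0743637
P(Segment C | data) = 0.0628459 / 0.0743637 ≈ 0.8451

0.8451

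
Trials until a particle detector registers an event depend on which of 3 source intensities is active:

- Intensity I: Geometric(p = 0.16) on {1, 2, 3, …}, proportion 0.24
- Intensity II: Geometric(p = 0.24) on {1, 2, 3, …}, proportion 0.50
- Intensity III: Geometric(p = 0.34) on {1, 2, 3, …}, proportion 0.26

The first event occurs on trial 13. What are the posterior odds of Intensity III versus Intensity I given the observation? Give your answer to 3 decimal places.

Only the two components matter; the odds are (π_i f_i(x)) / (π_j f_j(x)).
Evaluate each component's likelihood at the observed value:
  p_I = 0.16·(1−0.16)^12 = 0.16·0.12341 = 0.0197456
  p_II = 0.24·(1−0.24)^12 = 0.24·0.0371333 = 0.00891198
  p_III = 0.34·(1−0.34)^12 = 0.34·0.00683168 = 0.00232277
0.00060392 / 0.00473896 ≈ 0.127

0.127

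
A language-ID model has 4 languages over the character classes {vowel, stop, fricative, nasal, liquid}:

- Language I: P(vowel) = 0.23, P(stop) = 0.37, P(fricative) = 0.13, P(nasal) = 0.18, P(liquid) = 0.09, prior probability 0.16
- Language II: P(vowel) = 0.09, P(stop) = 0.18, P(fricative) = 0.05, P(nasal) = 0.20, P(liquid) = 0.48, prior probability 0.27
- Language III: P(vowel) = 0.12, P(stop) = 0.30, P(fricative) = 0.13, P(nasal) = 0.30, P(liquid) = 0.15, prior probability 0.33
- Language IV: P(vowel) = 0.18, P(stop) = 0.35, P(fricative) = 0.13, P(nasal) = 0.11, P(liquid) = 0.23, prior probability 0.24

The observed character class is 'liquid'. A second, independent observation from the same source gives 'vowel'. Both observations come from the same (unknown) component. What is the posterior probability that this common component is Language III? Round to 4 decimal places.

The responsibility of component k is π_k f_k(x) divided by Σ_j π_j f_j(x).
Since both observations come from the same component, the likelihood for component k is f_k(x₁)·f_k(x₂).
  p_I = [P(liquid | comp) = 0.09] × [0.23] = 0.0207
  p_II = [P(liquid | comp) = 0.48] × [0.09] = 0.0432
  p_III = [P(liquid | comp) = 0.15] × [0.12] = 0.018
  p_IV = [P(liquid | comp) = 0.23] × [0.18] = 0.0414
Unnormalised posteriors:
  π_I·p_I = 0.16 × 0.0207 = 0.003312
  π_II·p_II = 0.27 × 0.0432 = 0.011664
  π_III·p_III = 0.33 × 0.018 = 0.00594
  π_IV·p_IV = 0.24 × 0.0414 = 0.009936
Denominator: 0.003312 + 0.011664 + 0.00594 + 0.009936 = 0.030852
So the posterior for Language III is 0.00594 / 0.030852 ≈ 0.1925.

0.1925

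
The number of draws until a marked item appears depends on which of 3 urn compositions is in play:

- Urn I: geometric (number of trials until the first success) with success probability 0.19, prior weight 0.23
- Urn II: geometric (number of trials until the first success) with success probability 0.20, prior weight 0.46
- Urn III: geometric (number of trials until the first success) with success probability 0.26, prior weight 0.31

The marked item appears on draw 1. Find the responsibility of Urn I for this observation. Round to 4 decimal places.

0.2020

Apply Bayes' rule: the posterior for each component is proportional to its prior times its likelihood at x.
Component likelihoods at x = 1:
  L_I = 0.19·(1−0.19)^0 = 0.19·1 = 0.19
  L_II = 0.20·(1−0.20)^0 = 0.20·1 = 0.2
  L_III = 0.26·(1−0.26)^0 = 0.26·1 = 0.26
Multiply by the mixture weights:
  P(Z=I)·L_I = 0.23 × 0.19 = 0.0437
  P(Z=II)·L_II = 0.46 × 0.2 = 0.092
  P(Z=III)·L_III = 0.31 × 0.26 = 0.0806
Normaliser: 0.0437 + 0.092 + 0.0806 = 0.2163
So the posterior for Urn I is 0.0437 / 0.2163 ≈ 0.2020.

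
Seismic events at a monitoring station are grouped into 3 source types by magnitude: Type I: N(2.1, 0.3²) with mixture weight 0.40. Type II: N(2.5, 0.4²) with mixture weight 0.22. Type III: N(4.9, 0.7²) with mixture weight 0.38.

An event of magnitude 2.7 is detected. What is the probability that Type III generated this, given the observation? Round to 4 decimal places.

The responsibility of component k is π_k f_k(x) divided by Σ_j π_j f_j(x).
Normal densities:
  f_I = 0.17997
  f_II = 0.880163
  f_III = 0.00408253
Prior × likelihood for each component:
  π_I·f_I = 0.40 × 0.17997 = 0.071988
  π_II·f_II = 0.22 × 0.880163 = 0.193636
  π_III·f_III = 0.38 × 0.00408253 = 0.00155136
Marginal: 0.071988 + 0.193636 + 0.00155136 = 0.267175
So the posterior for Type III is 0.00155136 / 0.267175 ≈ 0.0058.

0.0058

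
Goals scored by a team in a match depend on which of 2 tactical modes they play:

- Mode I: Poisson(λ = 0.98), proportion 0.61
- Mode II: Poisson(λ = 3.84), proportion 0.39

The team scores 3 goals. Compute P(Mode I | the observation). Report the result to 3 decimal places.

Apply Bayes' rule: the posterior for each component is proportional to its prior times its likelihood at x.
Evaluate each component's likelihood at the observed value:
  L_I = 0.0588733
  L_II = 0.202839
Weight by the priors:
  π_I·L_I = 0.61 × 0.0588733 = 0.0359127
  π_II·L_II = 0.39 × 0.202839 = 0.0791072
Denominator: 0.0359127 + 0.0791072 = 0.11502
P(Mode I | 3 goals) = 0.0359127 / 0.11502 ≈ 0.312

0.312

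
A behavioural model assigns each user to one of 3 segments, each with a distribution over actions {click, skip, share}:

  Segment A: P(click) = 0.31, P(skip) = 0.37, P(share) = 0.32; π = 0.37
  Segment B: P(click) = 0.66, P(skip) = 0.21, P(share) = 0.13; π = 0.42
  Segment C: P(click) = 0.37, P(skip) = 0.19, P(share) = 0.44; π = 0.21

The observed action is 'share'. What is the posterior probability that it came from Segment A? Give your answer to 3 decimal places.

Posterior ∝ prior × likelihood, so P(k | x) ∝ π_k f_k(x); normalise over all components.
Evaluate each component's likelihood at the observed value:
  L_A = P(share | comp) = 0.32
  L_B = P(share | comp) = 0.13
  L_C = P(share | comp) = 0.44
Unnormalised posteriors:
  π_A·L_A = 0.37 × 0.32 = 0.1184
  π_B·L_B = 0.42 × 0.13 = 0.0546
  π_C·L_C = 0.21 × 0.44 = 0.0924
Evidence: 0.1184 + 0.0546 + 0.0924 = 0.2654
P(Segment A | x) ≈ 0.446

0.446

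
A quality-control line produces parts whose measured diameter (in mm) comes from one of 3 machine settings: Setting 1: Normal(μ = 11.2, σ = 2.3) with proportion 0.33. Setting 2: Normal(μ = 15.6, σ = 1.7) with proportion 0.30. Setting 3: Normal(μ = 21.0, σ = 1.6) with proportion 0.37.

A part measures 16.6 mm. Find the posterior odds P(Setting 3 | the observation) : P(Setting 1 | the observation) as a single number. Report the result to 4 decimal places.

Posterior odds = (w_i f_i(x)) / (w_j f_j(x)); the normalising sum cancels.
Normal densities:
  p_1 = (1/(2.3·√(2π)))·exp(−(16.6−11.2)²/(2·2.3²)) = 0.173453·exp(-2.75614) = 0.0110206
  p_2 = (1/(1.7·√(2π)))·exp(−(16.6−15.6)²/(2·1.7²)) = 0.234672·exp(-0.17301) = 0.197389
  p_3 = (1/(1.6·√(2π)))·exp(−(16.6−21.0)²/(2·1.6²)) = 0.249339·exp(-3.78125) = 0.00568348
0.00210289 / 0.00363679 ≈ 0.5782

0.5782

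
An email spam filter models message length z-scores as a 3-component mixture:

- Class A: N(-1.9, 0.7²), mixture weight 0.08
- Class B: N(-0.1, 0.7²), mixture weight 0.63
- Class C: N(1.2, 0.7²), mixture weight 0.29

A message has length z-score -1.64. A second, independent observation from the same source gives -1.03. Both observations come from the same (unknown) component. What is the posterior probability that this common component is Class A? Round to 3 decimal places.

P(component k | x) = π_k·f_k(x) / marginal(x), where marginal(x) = Σ_j π_j·f_j(x).
Since both observations come from the same component, the likelihood for component k is f_k(x₁)·f_k(x₂).
  f_A = [0.53193] × [0.263261] = 0.140036
  f_B = [0.050678] × [0.23579] = 0.0119494
  f_C = [0.000151873] × [0.00356479] = 5.41394e-07
Prior × likelihood for each component:
  π_A·f_A = 0.08 × 0.140036 = 0.0112029
  π_B·f_B = 0.63 × 0.0119494 = 0.00752809
  π_C·f_C = 0.29 × 5.41394e-07 = 1.57004e-07
Denominator: 0.0112029 + 0.00752809 + 1.57004e-07 = 0.0187312
P(Class A | x) ≈ 0.598

0.598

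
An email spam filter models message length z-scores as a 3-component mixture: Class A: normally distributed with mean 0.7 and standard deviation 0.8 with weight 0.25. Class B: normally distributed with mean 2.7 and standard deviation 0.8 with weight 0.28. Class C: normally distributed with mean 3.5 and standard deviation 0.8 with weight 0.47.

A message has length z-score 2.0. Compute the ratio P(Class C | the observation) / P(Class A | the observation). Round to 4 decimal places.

Only the two components matter; the odds are (π_i f_i(x)) / (π_j f_j(x)).
Normal densities:
  L_A = (1/(0.8·√(2π)))·exp(−(2.0−0.7)²/(2·0.8²)) = 0.498678·exp(-1.32031) = 0.133173
  L_B = (1/(0.8·√(2π)))·exp(−(2.0−2.7)²/(2·0.8²)) = 0.498678·exp(-0.38281) = 0.340069
  L_C = (1/(0.8·√(2π)))·exp(−(2.0−3.5)²/(2·0.8²)) = 0.498678·exp(-1.75781) = 0.0859828
Odds = (0.47/0.25) × (0.0859828/0.133173) = 1.88 × 0.645649 ≈ 1.2138

1.2138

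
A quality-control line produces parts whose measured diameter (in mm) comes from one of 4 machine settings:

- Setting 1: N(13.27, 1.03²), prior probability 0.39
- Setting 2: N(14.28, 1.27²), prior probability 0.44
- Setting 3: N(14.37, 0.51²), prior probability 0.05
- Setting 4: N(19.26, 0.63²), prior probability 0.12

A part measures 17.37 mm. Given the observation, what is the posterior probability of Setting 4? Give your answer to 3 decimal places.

0.105

P(component k | x) = π_k·f_k(x) / marginal(x), where marginal(x) = Σ_j π_j·f_j(x).
Evaluate each component's likelihood at the observed value:
  L_1 = (1/(1.03·√(2π)))·exp(−(17.37−13.27)²/(2·1.03²)) = 0.387323·exp(-7.92252) = 0.0001404
  L_2 = (1/(1.27·√(2π)))·exp(−(17.37−14.28)²/(2·1.27²)) = 0.314128·exp(-2.95992) = 0.0162791
  L_3 = (1/(0.51·√(2π)))·exp(−(17.37−14.37)²/(2·0.51²)) = 0.782240·exp(-17.30104) = 2.39659e-08
  L_4 = (1/(0.63·√(2π)))·exp(−(17.37−19.26)²/(2·0.63²)) = 0.633242·exp(-4.50000) = 0.00703468
Unnormalised posteriors:
  π_1·L_1 = 0.39 × 0.0001404 = 5.4756e-05
  π_2·L_2 = 0.44 × 0.0162791 = 0.00716281
  π_3·L_3 = 0.05 × 2.39659e-08 = 1.1983e-09
  π_4·L_4 = 0.12 × 0.00703468 = 0.000844162
Evidence: 5.4756e-05 + 0.00716281 + 1.1983e-09 + 0.000844162 = 0.00806173
Responsibility of Setting 4: 0.000844162 / 0.00806173 ≈ 0.105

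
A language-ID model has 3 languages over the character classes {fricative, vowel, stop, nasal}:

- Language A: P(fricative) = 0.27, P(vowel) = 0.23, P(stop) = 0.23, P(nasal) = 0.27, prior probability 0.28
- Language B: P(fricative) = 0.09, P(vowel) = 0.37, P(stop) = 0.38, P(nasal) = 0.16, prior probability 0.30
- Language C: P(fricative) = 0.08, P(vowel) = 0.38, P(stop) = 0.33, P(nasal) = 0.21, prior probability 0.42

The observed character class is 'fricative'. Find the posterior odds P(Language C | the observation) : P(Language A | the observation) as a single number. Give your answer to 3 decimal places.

The posterior odds equal the prior odds times the likelihood ratio: (π_i/π_j)·(f_i(x)/f_j(x)).
Component likelihoods at x = 'fricative':
  p_A = P(fricative | comp) = 0.27
  p_B = P(fricative | comp) = 0.09
  p_C = P(fricative | comp) = 0.08
Odds = (0.42/0.28) × (0.08/0.27) = 1.5 × 0.296296 ≈ 0.444

0.444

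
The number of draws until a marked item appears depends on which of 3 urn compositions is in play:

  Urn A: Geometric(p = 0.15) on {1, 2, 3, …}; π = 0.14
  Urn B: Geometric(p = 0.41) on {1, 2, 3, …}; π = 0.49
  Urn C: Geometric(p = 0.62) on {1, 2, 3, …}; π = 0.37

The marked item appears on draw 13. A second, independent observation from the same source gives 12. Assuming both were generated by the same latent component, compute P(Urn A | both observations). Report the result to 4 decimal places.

0.9941

Apply Bayes' rule: the posterior for each component is proportional to its prior times its likelihood at x.
Since both observations come from the same component, the likelihood for component k is f_k(x₁)·f_k(x₂).
  f_A = [0.0213363] × [0.0251015] = 0.000535572
  f_B = [0.000729471] × [0.00123639] = 9.01912e-07
  f_C = [5.62076e-06] × [1.47915e-05] = 8.31392e-11
Weight by the priors:
  π_A·f_A = 0.14 × 0.000535572 = 7.49801e-05
  π_B·f_B = 0.49 × 9.01912e-07 = 4.41937e-07
  π_C·f_C = 0.37 × 8.31392e-11 = 3.07615e-11
Sum: 7.49801e-05 + 4.41937e-07 + 3.07615e-11 = 7.5422e-05
P(Urn A | data) = 7.49801e-05 / 7.5422e-05 ≈ 0.9941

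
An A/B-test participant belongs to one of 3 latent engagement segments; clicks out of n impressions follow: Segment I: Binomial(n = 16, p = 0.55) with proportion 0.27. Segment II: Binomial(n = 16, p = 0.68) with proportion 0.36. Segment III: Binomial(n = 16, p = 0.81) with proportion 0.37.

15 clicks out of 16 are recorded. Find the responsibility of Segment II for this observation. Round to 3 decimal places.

Apply Bayes' rule: the posterior for each component is proportional to its prior times its likelihood at x.
Component likelihoods at x = 15 clicks out of 16:
  L_I = 0.000917852
  L_II = 0.0157363
  L_III = 0.128869
Unnormalised posteriors:
  w_I·L_I = 0.27 × 0.000917852 = 0.00024782
  w_II·L_II = 0.36 × 0.0157363 = 0.00566508
  w_III·L_III = 0.37 × 0.128869 = 0.0476816
Marginal: 0.00024782 + 0.00566508 + 0.0476816 = 0.0535945
P(Segment II | the observation) ≈ 0.106

0.106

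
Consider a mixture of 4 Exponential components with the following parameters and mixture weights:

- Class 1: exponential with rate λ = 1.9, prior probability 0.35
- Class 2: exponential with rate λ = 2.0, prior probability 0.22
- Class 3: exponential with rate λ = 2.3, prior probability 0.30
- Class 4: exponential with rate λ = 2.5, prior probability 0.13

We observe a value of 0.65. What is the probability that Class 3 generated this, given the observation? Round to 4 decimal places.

0.2908

Apply Bayes' rule: the posterior for each component is proportional to its prior times its likelihood at x.
Component likelihoods at x = 0.65:
  p_1 = 0.552586
  p_2 = 0.545064
  p_3 = 0.515772
  p_4 = 0.492279
Multiply by the mixture weights:
  π_1·p_1 = 0.35 × 0.552586 = 0.193405
  π_2·p_2 = 0.22 × 0.545064 = 0.119914
  π_3·p_3 = 0.30 × 0.515772 = 0.154732
  π_4·p_4 = 0.13 × 0.492279 = 0.0639963
Sum: 0.193405 + 0.119914 + 0.154732 + 0.0639963 = 0.532047
P(Class 3 | 0.65) ≈ 0.2908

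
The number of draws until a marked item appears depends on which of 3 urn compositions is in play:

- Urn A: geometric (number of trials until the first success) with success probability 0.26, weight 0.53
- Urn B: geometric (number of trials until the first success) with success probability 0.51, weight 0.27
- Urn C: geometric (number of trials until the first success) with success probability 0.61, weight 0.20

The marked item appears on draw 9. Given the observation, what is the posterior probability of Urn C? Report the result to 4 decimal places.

0.0051

Posterior ∝ prior × likelihood, so P(k | x) ∝ w_k f_k(x); normalise over all components.
Component likelihoods at x = 9:
  f_A = 0.26·(1−0.26)^8 = 0.26·0.0899195 = 0.0233791
  f_B = 0.51·(1−0.51)^8 = 0.51·0.00332329 = 0.00169488
  f_C = 0.61·(1−0.61)^8 = 0.61·0.000535201 = 0.000326473
Multiply by the mixture weights:
  w_A·f_A = 0.53 × 0.0233791 = 0.0123909
  w_B·f_B = 0.27 × 0.00169488 = 0.000457617
  w_C·f_C = 0.20 × 0.000326473 = 6.52945e-05
Denominator: 0.0123909 + 0.000457617 + 6.52945e-05 = 0.0129138
P(Urn C | the observation) ≈ 0.0051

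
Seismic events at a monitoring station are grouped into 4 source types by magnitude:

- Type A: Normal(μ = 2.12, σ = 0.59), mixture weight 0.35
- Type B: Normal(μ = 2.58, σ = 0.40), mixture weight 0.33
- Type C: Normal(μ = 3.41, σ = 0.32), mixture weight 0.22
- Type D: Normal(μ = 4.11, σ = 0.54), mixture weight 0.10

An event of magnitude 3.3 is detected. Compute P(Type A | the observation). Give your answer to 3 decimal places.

0.084

Apply Bayes' rule: the posterior for each component is proportional to its prior times its likelihood at x.
Normal densities:
  L_A = (1/(0.59·√(2π)))·exp(−(3.3−2.12)²/(2·0.59²)) = 0.676173·exp(-2.00000) = 0.0915101
  L_B = (1/(0.40·√(2π)))·exp(−(3.3−2.58)²/(2·0.40²)) = 0.997356·exp(-1.62000) = 0.197375
  L_C = (1/(0.32·√(2π)))·exp(−(3.3−3.41)²/(2·0.32²)) = 1.246695·exp(-0.05908) = 1.17517
  L_D = (1/(0.54·√(2π)))·exp(−(3.3−4.11)²/(2·0.54²)) = 0.738782·exp(-1.12500) = 0.239847
Unnormalised posteriors:
  π_A·L_A = 0.35 × 0.0915101 = 0.0320285
  π_B·L_B = 0.33 × 0.197375 = 0.0651339
  π_C·L_C = 0.22 × 1.17517 = 0.258538
  π_D·L_D = 0.10 × 0.239847 = 0.0239847
Normaliser: 0.0320285 + 0.0651339 + 0.258538 + 0.0239847 = 0.379685
Responsibility of Type A: 0.0320285 / 0.379685 ≈ 0.084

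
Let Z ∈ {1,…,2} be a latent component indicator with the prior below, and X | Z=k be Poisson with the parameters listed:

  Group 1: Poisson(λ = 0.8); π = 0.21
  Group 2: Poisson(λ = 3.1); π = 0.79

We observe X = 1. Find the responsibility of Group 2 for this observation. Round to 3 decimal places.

0.594

The responsibility of component k is π_k f_k(x) divided by Σ_j π_j f_j(x).
Evaluate each component's likelihood at the observed value:
  p_1 = 0.359463
  p_2 = 0.139653
Multiply by the mixture weights:
  π_1·p_1 = 0.21 × 0.359463 = 0.0754873
  π_2·p_2 = 0.79 × 0.139653 = 0.110325
Denominator: 0.0754873 + 0.110325 = 0.185813
Responsibility of Group 2: 0.110325 / 0.185813 ≈ 0.594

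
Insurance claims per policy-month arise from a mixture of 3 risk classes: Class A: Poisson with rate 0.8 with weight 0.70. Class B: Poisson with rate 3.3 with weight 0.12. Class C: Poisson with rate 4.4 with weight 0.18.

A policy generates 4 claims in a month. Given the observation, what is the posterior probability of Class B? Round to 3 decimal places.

Posterior ∝ prior × likelihood, so P(k | x) ∝ P(Z=k) f_k(x); normalise over all components.
Poisson probabilities:
  p_A = 0.00766855
  p_B = 0.182252
  p_C = 0.191736
Prior × likelihood for each component:
  P(Z=A)·p_A = 0.70 × 0.00766855 = 0.00536798
  P(Z=B)·p_B = 0.12 × 0.182252 = 0.0218703
  P(Z=C)·p_C = 0.18 × 0.191736 = 0.0345125
Marginal: 0.00536798 + 0.0218703 + 0.0345125 = 0.0617507
P(Class B | x) = 0.0218703 / 0.0617507 ≈ 0.354

0.354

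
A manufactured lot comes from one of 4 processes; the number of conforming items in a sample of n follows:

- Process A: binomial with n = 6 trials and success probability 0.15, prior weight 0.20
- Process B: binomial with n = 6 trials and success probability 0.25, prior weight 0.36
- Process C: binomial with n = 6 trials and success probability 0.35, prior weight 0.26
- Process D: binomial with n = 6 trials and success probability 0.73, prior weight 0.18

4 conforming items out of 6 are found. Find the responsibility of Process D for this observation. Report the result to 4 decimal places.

0.5973

Posterior ∝ prior × likelihood, so P(k | x) ∝ π_k f_k(x); normalise over all components.
Binomial probabilities:
  f_A = C(6,4)·0.15^4·0.85^2 = 15·0.00050625·0.7225 = 0.00548648
  f_B = C(6,4)·0.25^4·0.75^2 = 15·0.00390625·0.5625 = 0.032959
  f_C = C(6,4)·0.35^4·0.65^2 = 15·0.0150062·0.4225 = 0.0951021
  f_D = C(6,4)·0.73^4·0.27^2 = 15·0.283982·0.0729 = 0.310535
Unnormalised posteriors:
  π_A·f_A = 0.20 × 0.00548648 = 0.0010973
  π_B·f_B = 0.36 × 0.032959 = 0.0118652
  π_C·f_C = 0.26 × 0.0951021 = 0.0247265
  π_D·f_D = 0.18 × 0.310535 = 0.0558963
Normaliser: 0.0010973 + 0.0118652 + 0.0247265 + 0.0558963 = 0.0935853
P(Process D | the observation) = 0.0558963 / 0.0935853 ≈ 0.5973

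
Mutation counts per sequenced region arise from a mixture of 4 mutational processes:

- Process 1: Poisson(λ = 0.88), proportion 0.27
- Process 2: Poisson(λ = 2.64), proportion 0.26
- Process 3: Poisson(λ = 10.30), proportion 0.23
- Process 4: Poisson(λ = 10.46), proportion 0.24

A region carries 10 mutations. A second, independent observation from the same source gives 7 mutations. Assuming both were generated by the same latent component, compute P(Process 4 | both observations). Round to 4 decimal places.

0.4960

P(component k | x) = π_k·f_k(x) / marginal(x), where marginal(x) = Σ_j π_j·f_j(x).
Since both observations come from the same component, the likelihood for component k is f_k(x₁)·f_k(x₂).
  p_1 = [e^(−0.88)·0.88^10/10! = 3.18335e-08] × [3.36333e-05] = 1.07066e-12
  p_2 = [e^(−2.64)·2.64^10/10! = 0.000323399] × [0.0126549] = 4.09259e-06
  p_3 = [e^(−10.30)·10.30^10/10! = 0.124559] × [0.0820724] = 0.0102229
  p_4 = [e^(−10.46)·10.46^10/10! = 0.123832] × [0.077906] = 0.00964727
Prior × likelihood for each component:
  π_1·p_1 = 0.27 × 1.07066e-12 = 2.8908e-13
  π_2·p_2 = 0.26 × 4.09259e-06 = 1.06407e-06
  π_3·p_3 = 0.23 × 0.0102229 = 0.00235126
  π_4·p_4 = 0.24 × 0.00964727 = 0.00231535
Sum: 2.8908e-13 + 1.06407e-06 + 0.00235126 + 0.00231535 = 0.00466767
Responsibility of Process 4: 0.00231535 / 0.00466767 ≈ 0.4960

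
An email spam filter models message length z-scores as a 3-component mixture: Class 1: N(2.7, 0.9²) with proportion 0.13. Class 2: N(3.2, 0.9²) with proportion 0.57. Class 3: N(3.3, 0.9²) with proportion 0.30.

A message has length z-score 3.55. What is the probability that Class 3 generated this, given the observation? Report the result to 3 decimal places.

0.321

Posterior ∝ prior × likelihood, so P(k | x) ∝ w_k f_k(x); normalise over all components.
Normal densities:
  p_1 = (1/(0.9·√(2π)))·exp(−(3.55−2.7)²/(2·0.9²)) = 0.443269·exp(-0.44599) = 0.283777
  p_2 = (1/(0.9·√(2π)))·exp(−(3.55−3.2)²/(2·0.9²)) = 0.443269·exp(-0.07562) = 0.410986
  p_3 = (1/(0.9·√(2π)))·exp(−(3.55−3.3)²/(2·0.9²)) = 0.443269·exp(-0.03858) = 0.426493
Prior × likelihood for each component:
  w_1·p_1 = 0.13 × 0.283777 = 0.036891
  w_2·p_2 = 0.57 × 0.410986 = 0.234262
  w_3·p_3 = 0.30 × 0.426493 = 0.127948
Evidence: 0.036891 + 0.234262 + 0.127948 = 0.399101
P(Class 3 | 3.55) = 0.127948 / 0.399101 ≈ 0.321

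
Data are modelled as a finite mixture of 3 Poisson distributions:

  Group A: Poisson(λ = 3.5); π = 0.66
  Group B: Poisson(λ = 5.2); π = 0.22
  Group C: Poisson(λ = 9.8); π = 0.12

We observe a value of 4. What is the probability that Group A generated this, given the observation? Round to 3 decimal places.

By Bayes' theorem, P(k | x) = π_k f_k(x) / Σ_j π_j f_j(x).
Component likelihoods at x = 4:
  p_A = 0.188812
  p_B = 0.168063
  p_C = 0.0213112
Multiply by the mixture weights:
  π_A·p_A = 0.66 × 0.188812 = 0.124616
  π_B·p_B = 0.22 × 0.168063 = 0.0369738
  π_C·p_C = 0.12 × 0.0213112 = 0.00255734
Evidence: 0.124616 + 0.0369738 + 0.00255734 = 0.164147
Responsibility of Group A: 0.124616 / 0.164147 ≈ 0.759

0.759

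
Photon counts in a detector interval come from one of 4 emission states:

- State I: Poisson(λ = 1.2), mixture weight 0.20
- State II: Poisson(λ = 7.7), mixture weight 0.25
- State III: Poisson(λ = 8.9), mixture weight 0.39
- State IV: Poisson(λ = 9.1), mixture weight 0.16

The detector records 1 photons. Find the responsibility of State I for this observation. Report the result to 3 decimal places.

By Bayes' theorem, P(k | x) = w_k f_k(x) / Σ_j w_j f_j(x).
Component likelihoods at x = 1 photons:
  L_I = 0.361433
  L_II = 0.00348677
  L_III = 0.00121386
  L_IV = 0.00101616
Weight by the priors:
  w_I·L_I = 0.20 × 0.361433 = 0.0722866
  w_II·L_II = 0.25 × 0.00348677 = 0.000871692
  w_III·L_III = 0.39 × 0.00121386 = 0.000473406
  w_IV·L_IV = 0.16 × 0.00101616 = 0.000162585
Evidence: 0.0722866 + 0.000871692 + 0.000473406 + 0.000162585 = 0.0737943
P(State I | x) ≈ 0.980

0.980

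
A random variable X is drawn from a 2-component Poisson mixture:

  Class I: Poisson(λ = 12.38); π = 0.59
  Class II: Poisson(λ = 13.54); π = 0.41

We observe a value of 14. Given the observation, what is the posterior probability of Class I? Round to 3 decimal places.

0.567

P(component k | x) = π_k·f_k(x) / marginal(x), where marginal(x) = Σ_j π_j·f_j(x).
Component likelihoods at x = 14:
  L_I = 0.0957448
  L_II = 0.105173
Prior × likelihood for each component:
  π_I·L_I = 0.59 × 0.0957448 = 0.0564894
  π_II·L_II = 0.41 × 0.105173 = 0.0431211
Evidence: 0.0564894 + 0.0431211 = 0.0996105
P(Class I | data) ≈ 0.567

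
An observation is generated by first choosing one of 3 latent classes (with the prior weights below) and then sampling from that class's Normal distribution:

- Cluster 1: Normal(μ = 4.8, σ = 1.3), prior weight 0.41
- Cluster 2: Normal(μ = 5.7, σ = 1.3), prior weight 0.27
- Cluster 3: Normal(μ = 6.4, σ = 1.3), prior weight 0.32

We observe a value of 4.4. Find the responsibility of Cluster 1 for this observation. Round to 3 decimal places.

0.599

By Bayes' theorem, P(k | x) = π_k f_k(x) / Σ_j π_j f_j(x).
Component likelihoods at x = 4.4:
  f_1 = (1/(1.3·√(2π)))·exp(−(4.4−4.8)²/(2·1.3²)) = 0.306879·exp(-0.04734) = 0.29269
  f_2 = (1/(1.3·√(2π)))·exp(−(4.4−5.7)²/(2·1.3²)) = 0.306879·exp(-0.50000) = 0.186131
  f_3 = (1/(1.3·√(2π)))·exp(−(4.4−6.4)²/(2·1.3²)) = 0.306879·exp(-1.18343) = 0.0939742
Unnormalised posteriors:
  π_1·f_1 = 0.41 × 0.29269 = 0.120003
  π_2·f_2 = 0.27 × 0.186131 = 0.0502555
  π_3·f_3 = 0.32 × 0.0939742 = 0.0300718
Marginal: 0.120003 + 0.0502555 + 0.0300718 = 0.20033
So the posterior for Cluster 1 is 0.120003 / 0.20033 ≈ 0.599.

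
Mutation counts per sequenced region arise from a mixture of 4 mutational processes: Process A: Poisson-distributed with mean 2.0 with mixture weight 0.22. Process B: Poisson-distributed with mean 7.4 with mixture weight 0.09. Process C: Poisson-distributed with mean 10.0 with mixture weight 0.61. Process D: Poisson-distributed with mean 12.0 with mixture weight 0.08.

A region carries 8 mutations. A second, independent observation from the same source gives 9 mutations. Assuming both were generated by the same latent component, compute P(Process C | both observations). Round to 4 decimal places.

By Bayes' theorem, P(k | x) = π_k f_k(x) / Σ_j π_j f_j(x).
Since both observations come from the same component, the likelihood for component k is f_k(x₁)·f_k(x₂).
  p_A = [0.000859272] × [0.000190949] = 1.64077e-07
  p_B = [0.136318] × [0.112084] = 0.0152791
  p_C = [0.112599] × [0.12511] = 0.0140873
  p_D = [0.0655233] × [0.0873644] = 0.0057244
Multiply by the mixture weights:
  π_A·p_A = 0.22 × 1.64077e-07 = 3.6097e-08
  π_B·p_B = 0.09 × 0.0152791 = 0.00137512
  π_C·p_C = 0.61 × 0.0140873 = 0.00859323
  π_D·p_D = 0.08 × 0.0057244 = 0.000457952
Denominator: 3.6097e-08 + 0.00137512 + 0.00859323 + 0.000457952 = 0.0104263
So the posterior for Process C is 0.00859323 / 0.0104263 ≈ 0.8242.

0.8242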